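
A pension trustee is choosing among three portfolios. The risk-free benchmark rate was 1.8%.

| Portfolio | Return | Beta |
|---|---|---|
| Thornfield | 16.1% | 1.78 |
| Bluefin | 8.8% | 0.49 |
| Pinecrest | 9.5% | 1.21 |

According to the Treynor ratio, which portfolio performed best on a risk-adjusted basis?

Bluefin

Thornfield: Treynor = (16.1% − 1.8%) / 1.78 = 8.034
Bluefin: Treynor = (8.8% − 1.8%) / 0.49 = 14.286
Pinecrest: Treynor = (9.5% − 1.8%) / 1.21 = 6.364
Highest: Bluefin (14.286).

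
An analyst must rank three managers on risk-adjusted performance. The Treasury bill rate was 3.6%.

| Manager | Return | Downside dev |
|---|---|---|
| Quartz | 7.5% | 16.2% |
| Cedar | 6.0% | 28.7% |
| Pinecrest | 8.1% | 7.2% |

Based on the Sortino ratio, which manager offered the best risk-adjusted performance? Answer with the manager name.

Pinecrest

Quartz: Sortino ratio = (7.5% − 3.6%) / 16.2% = 0.241
Cedar: Sortino ratio = (6.0% − 3.6%) / 28.7% = 0.084
Pinecrest: Sortino ratio = (8.1% − 3.6%) / 7.2% = 0.625
Highest: Pinecrest (0.625).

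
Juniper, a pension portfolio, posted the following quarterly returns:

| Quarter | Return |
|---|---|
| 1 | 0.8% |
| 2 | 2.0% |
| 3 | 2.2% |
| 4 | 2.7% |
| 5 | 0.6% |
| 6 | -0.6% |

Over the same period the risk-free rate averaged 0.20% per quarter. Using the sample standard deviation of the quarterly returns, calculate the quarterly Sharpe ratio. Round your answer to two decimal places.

0.88

r̄ = (0.8 + 2 + 2.2 + 2.7 + 0.6 − 0.6) / 6 = 1.2833%
Σ(r − r̄)² = 7.6083; sample σ = √(7.6083/5) = 1.2336%
Sharpe = (r̄ − rf) / σ = (1.2833 − 0.2) / 1.2336 = 1.0833 / 1.2336 = 0.8782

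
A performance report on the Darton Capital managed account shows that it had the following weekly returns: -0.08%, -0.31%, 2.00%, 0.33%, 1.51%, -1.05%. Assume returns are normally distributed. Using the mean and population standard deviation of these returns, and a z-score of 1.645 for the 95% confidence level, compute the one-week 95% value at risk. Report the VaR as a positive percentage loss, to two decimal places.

1.33

μ = (-0.08 − 0.31 + 2 + 0.33 + 1.51 − 1.05) / 6 = 0.4000%
Σ(r − μ)² = 6.6340; population σ = √(6.6340/6) = 1.0515%
VaR = −(μ − z·σ) = −(0.4000 − 1.645 × 1.0515) = −(-1.3297) = 1.3297%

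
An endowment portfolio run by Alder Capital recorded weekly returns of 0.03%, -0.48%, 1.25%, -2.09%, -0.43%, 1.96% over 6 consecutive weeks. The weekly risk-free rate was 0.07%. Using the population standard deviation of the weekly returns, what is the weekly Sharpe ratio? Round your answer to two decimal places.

r̄ = (0.03 − 0.48 + 1.25 − 2.09 − 0.43 + 1.96) / 6 = 0.240 / 6 = 0.0400%
Σ(r − r̄)² = (0.03 − 0.0400)² + (-0.48 − 0.0400)² + … = 10.1788
σ = √[10.1788 / 6] = 1.3025%
Sharpe = (r̄ − rf) / σ = (0.0400 − 0.07) / 1.3025 = -0.0300 / 1.3025 = -0.0230

-0.02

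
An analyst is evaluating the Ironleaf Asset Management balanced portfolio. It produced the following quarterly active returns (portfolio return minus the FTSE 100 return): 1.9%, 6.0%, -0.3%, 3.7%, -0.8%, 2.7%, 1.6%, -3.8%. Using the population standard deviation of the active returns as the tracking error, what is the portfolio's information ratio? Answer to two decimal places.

Mean return r̄ = 11.00 / 8 = 1.3750%
Population σ = √[Σ(r − r̄)² / 8] = √[63.1950 / 8] = √7.8994 = 2.8106%
IR = r̄ / tracking error = 1.3750 / 2.8106 = 0.4892

0.49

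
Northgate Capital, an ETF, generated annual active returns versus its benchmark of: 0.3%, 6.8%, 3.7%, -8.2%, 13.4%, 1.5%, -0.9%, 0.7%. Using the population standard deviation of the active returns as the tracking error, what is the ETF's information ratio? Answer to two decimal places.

0.37

Mean return r̄ = 17.30 / 8 = 2.1625%
Population σ = √[Σ(r − r̄)² / 8] = √[272.9588 / 8] = √34.1199 = 5.8412%
IR = r̄ / tracking error = 2.1625 / 5.8412 = 0.3702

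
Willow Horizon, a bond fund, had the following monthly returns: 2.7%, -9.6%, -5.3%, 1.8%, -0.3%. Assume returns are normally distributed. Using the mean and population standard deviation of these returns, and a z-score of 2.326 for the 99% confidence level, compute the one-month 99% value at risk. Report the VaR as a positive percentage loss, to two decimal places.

12.95

r̄ = (2.7 − 9.6 − 5.3 + 1.8 − 0.3) / 5 = -2.1400%
Σ(r − r̄)² = (2.7 − (-2.1400))² + (-9.6 − (-2.1400))² + (-5.3 − (-2.1400))² + … = 107.9720
population σ = √(107.9720 / 5) = √21.5944 = 4.6470%
VaR = −(r̄ − z·σ) = −(-2.1400 − 2.326 × 4.6470) = −(-12.9489) = 12.9489%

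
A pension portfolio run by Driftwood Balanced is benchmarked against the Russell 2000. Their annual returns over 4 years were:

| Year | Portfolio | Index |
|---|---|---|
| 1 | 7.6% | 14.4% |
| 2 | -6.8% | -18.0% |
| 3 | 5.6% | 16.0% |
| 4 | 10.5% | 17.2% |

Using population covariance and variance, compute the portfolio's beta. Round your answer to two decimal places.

0.44

r̄p = 4.2250%,  r̄m = 7.4000%
Cov = Σ(rp − r̄p)(rm − r̄m) / 4 = 94.2450
Var(rm) = Σ(rm − r̄m)² / 4 = 216.0400
β = Cov / Var = 94.2450 / 216.0400 = 0.4362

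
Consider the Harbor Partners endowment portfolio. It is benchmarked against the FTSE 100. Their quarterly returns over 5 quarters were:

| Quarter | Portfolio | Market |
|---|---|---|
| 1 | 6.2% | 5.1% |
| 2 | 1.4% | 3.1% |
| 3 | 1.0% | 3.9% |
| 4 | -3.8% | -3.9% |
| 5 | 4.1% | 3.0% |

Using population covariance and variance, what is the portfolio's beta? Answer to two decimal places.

r̄p = 1.7800%,  r̄m = 2.2400%
Cov = Σ(rp − r̄p)(rm − r̄m) / 5 = 9.4088
Var(rm) = Σ(rm − r̄m)² / 5 = 9.9904
β = Cov / Var = 9.4088 / 9.9904 = 0.9418

0.94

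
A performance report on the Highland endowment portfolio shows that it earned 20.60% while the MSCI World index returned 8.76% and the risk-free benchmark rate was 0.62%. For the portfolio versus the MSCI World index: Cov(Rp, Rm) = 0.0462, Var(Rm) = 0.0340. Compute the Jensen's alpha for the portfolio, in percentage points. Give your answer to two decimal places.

β = Cov / Var = 0.0462 / 0.0340 = 1.3588
E[R] = Rf + β(Rm − Rf) = 0.62% + 1.3588 × (8.76% − 0.62%) = 11.6806%
α = Rp − E[R] = 20.60% − 11.6806% = 8.9194

8.92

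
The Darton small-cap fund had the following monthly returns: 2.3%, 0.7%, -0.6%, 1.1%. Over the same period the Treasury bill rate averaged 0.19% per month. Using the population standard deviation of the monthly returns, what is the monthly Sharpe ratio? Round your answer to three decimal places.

0.662

r̄ = (2.3 + 0.7 − 0.6 + 1.1) / 4 = 0.8750%
Σ(r − r̄)² = (2.3 − 0.8750)² + (0.7 − 0.8750)² + (-0.6 − 0.8750)² + … = 4.2875
σ = √[4.2875 / 4] = 1.0353%
Sharpe = (r̄ − rf) / σ = (0.8750 − 0.19) / 1.0353 = 0.6850 / 1.0353 = 0.6616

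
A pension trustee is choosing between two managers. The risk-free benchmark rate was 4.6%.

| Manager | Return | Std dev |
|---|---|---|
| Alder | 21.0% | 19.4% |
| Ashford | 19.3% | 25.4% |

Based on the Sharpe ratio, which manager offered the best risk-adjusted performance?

Alder

Alder: Sharpe ratio = (21.0% − 4.6%) / 19.4% = 0.845
Ashford: Sharpe ratio = (19.3% − 4.6%) / 25.4% = 0.579
Highest: Alder (0.845).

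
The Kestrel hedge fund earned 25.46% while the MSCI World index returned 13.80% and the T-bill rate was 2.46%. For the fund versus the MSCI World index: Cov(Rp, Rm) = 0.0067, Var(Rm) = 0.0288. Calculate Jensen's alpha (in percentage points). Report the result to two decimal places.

20.36

β = Cov / Var = 0.0067 / 0.0288 = 0.2326
E[R] = Rf + β(Rm − Rf) = 2.46% + 0.2326 × (13.80% − 2.46%) = 5.0977%
α = Rp − E[R] = 25.46% − 5.0977% = 20.3623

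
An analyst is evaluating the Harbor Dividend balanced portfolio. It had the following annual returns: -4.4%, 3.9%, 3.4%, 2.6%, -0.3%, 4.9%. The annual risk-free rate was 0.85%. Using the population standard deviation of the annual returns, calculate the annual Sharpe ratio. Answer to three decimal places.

0.264

μ = (-4.4 + 3.9 + 3.4 + 2.6 − 0.3 + 4.9) / 6 = 10.10 / 6 = 1.6833%
Σ(r − μ)² = 59.9883; population σ = √(59.9883/6) = 3.1620%
Sharpe = (μ − rf) / σ = (1.6833 − 0.85) / 3.1620 = 0.8333 / 3.1620 = 0.2635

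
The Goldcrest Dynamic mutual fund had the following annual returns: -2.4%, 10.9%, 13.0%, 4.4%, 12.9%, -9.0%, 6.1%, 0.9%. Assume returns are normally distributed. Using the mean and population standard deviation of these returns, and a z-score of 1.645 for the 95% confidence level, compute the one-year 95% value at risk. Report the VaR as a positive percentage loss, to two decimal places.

7.45

μ = (-2.4 + 10.9 + 13 + 4.4 + 12.9 − 9 + 6.1 + 0.9) / 8 = 4.6000%
Population σ = √[Σ(r − μ)² / 8] = √[429.0800 / 8] = √53.6350 = 7.3236%
VaR = −(μ − z·σ) = −(4.6000 − 1.645 × 7.3236) = −(-7.4473) = 7.4473%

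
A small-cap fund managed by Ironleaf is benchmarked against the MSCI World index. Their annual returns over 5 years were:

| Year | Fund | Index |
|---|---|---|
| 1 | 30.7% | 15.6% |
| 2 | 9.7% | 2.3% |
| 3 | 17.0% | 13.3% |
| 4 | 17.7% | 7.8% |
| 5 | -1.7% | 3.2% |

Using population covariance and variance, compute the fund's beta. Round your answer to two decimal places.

r̄p = 14.6800%,  r̄m = 8.4400%
Cov = Σ(rp − r̄p)(rm − r̄m) / 5 = 48.0908
Var(rm) = Σ(rm − r̄m)² / 5 = 28.0904
β = Cov / Var = 48.0908 / 28.0904 = 1.7120

1.71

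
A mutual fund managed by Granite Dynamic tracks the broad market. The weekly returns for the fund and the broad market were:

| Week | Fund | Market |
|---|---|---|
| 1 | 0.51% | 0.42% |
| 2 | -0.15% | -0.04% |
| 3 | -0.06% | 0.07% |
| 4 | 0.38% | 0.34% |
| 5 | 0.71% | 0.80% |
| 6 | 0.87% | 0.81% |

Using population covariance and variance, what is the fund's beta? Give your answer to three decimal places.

1.125

r̄p = 0.3767%,  r̄m = 0.4000%
Cov = Σ(rp − r̄p)(rm − r̄m) / 6 = 0.1190
Var(rm) = Σ(rm − r̄m)² / 6 = 0.1058
β = Cov / Var = 0.1190 / 0.1058 = 1.1248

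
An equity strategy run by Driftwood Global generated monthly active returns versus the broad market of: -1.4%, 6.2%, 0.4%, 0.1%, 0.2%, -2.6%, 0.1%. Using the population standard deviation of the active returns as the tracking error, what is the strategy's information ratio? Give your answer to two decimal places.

0.17

Mean return r̄ = 3.00 / 7 = 0.4286%
Population std dev = √[46.0943 / 7] = 2.5661%
IR = r̄ / tracking error = 0.4286 / 2.5661 = 0.1670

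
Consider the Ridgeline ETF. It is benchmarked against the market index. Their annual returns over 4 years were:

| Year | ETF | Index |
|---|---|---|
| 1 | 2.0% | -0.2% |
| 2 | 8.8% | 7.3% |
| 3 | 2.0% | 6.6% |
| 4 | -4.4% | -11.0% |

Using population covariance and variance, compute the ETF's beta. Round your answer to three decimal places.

r̄p = 2.1000%,  r̄m = 0.6750%
Cov = Σ(rp − r̄p)(rm − r̄m) / 4 = 29.9425
Var(rm) = Σ(rm − r̄m)² / 4 = 54.0169
β = Cov / Var = 29.9425 / 54.0169 = 0.5543

0.554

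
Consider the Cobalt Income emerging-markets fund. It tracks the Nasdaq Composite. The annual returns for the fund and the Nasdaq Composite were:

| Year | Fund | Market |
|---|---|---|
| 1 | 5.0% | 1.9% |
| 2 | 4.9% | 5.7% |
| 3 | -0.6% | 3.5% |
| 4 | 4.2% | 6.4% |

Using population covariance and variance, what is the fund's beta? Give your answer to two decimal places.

r̄p = 3.3750%,  r̄m = 4.3750%
Cov = Σ(rp − r̄p)(rm − r̄m) / 4 = 0.7869
Var(rm) = Σ(rm − r̄m)² / 4 = 3.1869
β = Cov / Var = 0.7869 / 3.1869 = 0.2469

0.25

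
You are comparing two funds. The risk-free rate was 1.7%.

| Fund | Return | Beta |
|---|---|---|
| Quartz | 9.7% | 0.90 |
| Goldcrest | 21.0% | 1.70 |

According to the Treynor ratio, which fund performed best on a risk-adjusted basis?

Quartz: Treynor = (9.7% − 1.7%) / 0.90 = 8.889
Goldcrest: Treynor = (21.0% − 1.7%) / 1.70 = 11.353
Highest: Goldcrest (11.353).

Goldcrest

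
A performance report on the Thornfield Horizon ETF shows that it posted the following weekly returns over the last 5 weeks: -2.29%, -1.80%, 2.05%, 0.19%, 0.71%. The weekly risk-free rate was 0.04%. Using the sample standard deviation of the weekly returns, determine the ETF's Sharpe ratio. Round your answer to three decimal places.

-0.149

Mean return r̄ = -1.140 / 5 = -0.2280%
Sample σ = √[Σ(r − r̄)² / 4] = √[12.9669 / 4] = √3.2417 = 1.8005%
Sharpe = (r̄ − rf) / σ = (-0.2280 − 0.04) / 1.8005 = -0.2680 / 1.8005 = -0.1488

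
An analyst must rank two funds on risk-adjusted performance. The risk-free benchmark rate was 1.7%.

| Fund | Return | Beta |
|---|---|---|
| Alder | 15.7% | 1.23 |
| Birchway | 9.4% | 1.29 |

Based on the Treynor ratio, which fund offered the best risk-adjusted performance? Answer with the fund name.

Alder: Treynor = (15.7% − 1.7%) / 1.23 = 11.382
Birchway: Treynor = (9.4% − 1.7%) / 1.29 = 5.969
Highest: Alder (11.382).

Alder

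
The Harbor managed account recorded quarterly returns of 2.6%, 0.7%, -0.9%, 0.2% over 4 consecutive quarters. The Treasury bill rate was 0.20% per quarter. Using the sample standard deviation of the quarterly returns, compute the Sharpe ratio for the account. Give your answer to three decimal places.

0.308

μ = (2.6 + 0.7 − 0.9 + 0.2) / 4 = 0.6500%
Σ(r − μ)² = 6.4100; sample σ = √(6.4100/3) = 1.4617%
Sharpe = (μ − rf) / σ = (0.6500 − 0.2) / 1.4617 = 0.4500 / 1.4617 = 0.3079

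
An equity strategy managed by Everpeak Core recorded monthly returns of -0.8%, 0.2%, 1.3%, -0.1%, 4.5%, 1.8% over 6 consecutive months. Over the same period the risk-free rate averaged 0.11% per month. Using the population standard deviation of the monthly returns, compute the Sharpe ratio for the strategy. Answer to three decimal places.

μ = (-0.8 + 0.2 + 1.3 − 0.1 + 4.5 + 1.8) / 6 = 6.90 / 6 = 1.1500%
Population std dev = √[17.9350 / 6] = 1.7289%
Sharpe = (μ − rf) / σ = (1.1500 − 0.11) / 1.7289 = 1.0400 / 1.7289 = 0.6015

0.602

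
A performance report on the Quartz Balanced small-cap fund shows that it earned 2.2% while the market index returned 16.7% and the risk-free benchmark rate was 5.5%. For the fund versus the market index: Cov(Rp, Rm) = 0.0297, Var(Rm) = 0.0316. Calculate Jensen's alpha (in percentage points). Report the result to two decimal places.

β = Cov / Var = 0.0297 / 0.0316 = 0.9399
E[R] = Rf + β(Rm − Rf) = 5.5% + 0.9399 × (16.7% − 5.5%) = 16.0269%
α = Rp − E[R] = 2.2% − 16.0269% = -13.8269

-13.83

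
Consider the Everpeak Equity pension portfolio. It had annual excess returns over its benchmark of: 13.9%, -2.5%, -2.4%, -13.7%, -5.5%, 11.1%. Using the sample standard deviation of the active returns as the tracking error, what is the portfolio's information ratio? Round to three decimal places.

0.014

Mean return r̄ = 0.90 / 6 = 0.1500%
Sample std dev = √[546.2350 / 5] = 10.4521%
IR = r̄ / tracking error = 0.1500 / 10.4521 = 0.0144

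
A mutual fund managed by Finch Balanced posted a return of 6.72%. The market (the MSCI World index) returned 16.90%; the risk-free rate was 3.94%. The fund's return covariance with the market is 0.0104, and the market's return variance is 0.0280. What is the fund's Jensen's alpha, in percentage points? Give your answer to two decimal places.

β = Cov / Var = 0.0104 / 0.0280 = 0.3714
E[R] = Rf + β(Rm − Rf) = 3.94% + 0.3714 × (16.90% − 3.94%) = 8.7533%
α = Rp − E[R] = 6.72% − 8.7533% = -2.0333

-2.03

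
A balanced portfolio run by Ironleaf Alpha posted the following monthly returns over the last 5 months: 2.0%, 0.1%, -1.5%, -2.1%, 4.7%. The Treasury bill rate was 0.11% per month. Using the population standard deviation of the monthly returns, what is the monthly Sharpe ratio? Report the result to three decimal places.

Mean return μ = 3.20 / 5 = 0.6400%
Population std dev = √[30.7120 / 5] = 2.4784%
Sharpe = (μ − rf) / σ = (0.6400 − 0.11) / 2.4784 = 0.5300 / 2.4784 = 0.2138

0.214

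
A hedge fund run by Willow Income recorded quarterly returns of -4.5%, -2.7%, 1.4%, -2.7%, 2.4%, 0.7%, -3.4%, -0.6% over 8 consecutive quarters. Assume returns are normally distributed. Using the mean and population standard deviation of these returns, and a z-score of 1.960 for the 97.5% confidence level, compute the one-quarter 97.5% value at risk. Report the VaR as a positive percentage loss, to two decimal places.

5.77

Mean return r̄ = -9.40 / 8 = -1.1750%
Σ(r − r̄)² = 43.9150; population σ = √(43.9150/8) = 2.3429%
VaR = −(r̄ − z·σ) = −(-1.1750 − 1.960 × 2.3429) = −(-5.7671) = 5.7671%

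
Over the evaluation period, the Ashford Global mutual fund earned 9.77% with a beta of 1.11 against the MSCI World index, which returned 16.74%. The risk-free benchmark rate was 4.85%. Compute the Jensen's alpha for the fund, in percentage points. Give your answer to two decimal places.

CAPM expected return = Rf + β(Rm − Rf) = 4.85% + 1.11 × (16.74% − 4.85%) = 4.85 + 1.11 × 11.89 = 18.0479%
Jensen's α = Rp − E[R] = 9.77% − 18.0479% = -8.2779

-8.28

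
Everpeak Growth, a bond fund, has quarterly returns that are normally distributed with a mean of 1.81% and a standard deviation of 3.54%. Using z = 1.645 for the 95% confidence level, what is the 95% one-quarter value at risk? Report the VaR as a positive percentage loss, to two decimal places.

VaR (as % loss) = −(μ − z·σ) = −(1.81% − 1.645 × 3.54%) = −(-4.0133%) = 4.0133%

4.01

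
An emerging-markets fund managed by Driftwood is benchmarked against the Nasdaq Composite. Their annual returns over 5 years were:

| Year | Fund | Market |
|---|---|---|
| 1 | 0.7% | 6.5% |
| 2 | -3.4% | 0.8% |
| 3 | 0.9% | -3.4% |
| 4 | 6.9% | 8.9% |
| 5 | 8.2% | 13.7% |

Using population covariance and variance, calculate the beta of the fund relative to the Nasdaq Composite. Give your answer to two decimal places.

r̄p = 2.6600%,  r̄m = 5.3000%
Cov = Σ(rp − r̄p)(rm − r̄m) / 5 = 20.4060
Var(rm) = Σ(rm − r̄m)² / 5 = 36.1800
β = Cov / Var = 20.4060 / 36.1800 = 0.5640

0.56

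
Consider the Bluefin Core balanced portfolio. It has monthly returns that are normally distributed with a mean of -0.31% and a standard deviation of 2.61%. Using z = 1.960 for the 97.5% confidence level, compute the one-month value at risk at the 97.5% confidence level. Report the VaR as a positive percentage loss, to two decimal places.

5.43

VaR (as % loss) = −(μ − z·σ) = −(-0.31% − 1.960 × 2.61%) = −(-5.4256%) = 5.4256%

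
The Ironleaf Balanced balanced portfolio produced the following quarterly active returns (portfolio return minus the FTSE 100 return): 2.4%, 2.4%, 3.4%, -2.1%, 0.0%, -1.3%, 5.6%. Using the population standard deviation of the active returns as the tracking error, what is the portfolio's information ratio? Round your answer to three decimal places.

Mean return r̄ = 10.40 / 7 = 1.4857%
Σ(r − r̄)² = 45.0886; population σ = √(45.0886/7) = 2.5380%
IR = r̄ / tracking error = 1.4857 / 2.5380 = 0.5854

0.585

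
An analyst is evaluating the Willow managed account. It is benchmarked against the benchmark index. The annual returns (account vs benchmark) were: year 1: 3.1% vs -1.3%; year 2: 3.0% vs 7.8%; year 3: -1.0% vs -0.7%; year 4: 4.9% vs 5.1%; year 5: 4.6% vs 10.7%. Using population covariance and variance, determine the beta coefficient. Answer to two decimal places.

0.28

r̄p = 2.9200%,  r̄m = 4.3200%
Cov = Σ(rp − r̄p)(rm − r̄m) / 5 = 6.2416
Var(rm) = Σ(rm − r̄m)² / 5 = 22.0416
β = Cov / Var = 6.2416 / 22.0416 = 0.2832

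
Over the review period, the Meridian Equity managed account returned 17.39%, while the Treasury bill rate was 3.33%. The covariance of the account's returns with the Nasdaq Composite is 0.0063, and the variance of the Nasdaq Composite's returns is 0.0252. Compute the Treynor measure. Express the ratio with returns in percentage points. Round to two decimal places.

56.24

β = Cov / Var = 0.0063 / 0.0252 = 0.2500
Treynor = (Rp − Rf) / β = (17.39% − 3.33%) / 0.2500 = 14.06 / 0.2500 = 56.2400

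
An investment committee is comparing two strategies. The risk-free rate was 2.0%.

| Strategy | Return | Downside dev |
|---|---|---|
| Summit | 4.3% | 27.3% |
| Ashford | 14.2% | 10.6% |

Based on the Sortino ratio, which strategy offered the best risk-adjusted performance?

Ashford

Summit: Sortino ratio = (4.3% − 2.0%) / 27.3% = 0.084
Ashford: Sortino ratio = (14.2% − 2.0%) / 10.6% = 1.151
Highest: Ashford (1.151).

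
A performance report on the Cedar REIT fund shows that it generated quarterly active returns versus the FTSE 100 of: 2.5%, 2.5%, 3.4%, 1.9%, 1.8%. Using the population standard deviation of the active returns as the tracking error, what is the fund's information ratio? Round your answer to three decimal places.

μ = (2.5 + 2.5 + 3.4 + 1.9 + 1.8) / 5 = 2.4200%
Σ(r − μ)² = 1.6280; population σ = √(1.6280/5) = 0.5706%
IR = μ / tracking error = 2.4200 / 0.5706 = 4.2411

4.241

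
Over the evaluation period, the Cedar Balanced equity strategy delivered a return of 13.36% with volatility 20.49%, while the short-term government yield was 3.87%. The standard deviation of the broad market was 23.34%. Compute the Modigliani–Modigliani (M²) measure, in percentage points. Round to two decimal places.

Sharpe = (Rp − Rf) / σp = (13.36% − 3.87%) / 20.49% = 0.4632
M² = Rf + Sharpe × σm = 3.87% + 0.4632 × 23.34% = 14.6811%

14.68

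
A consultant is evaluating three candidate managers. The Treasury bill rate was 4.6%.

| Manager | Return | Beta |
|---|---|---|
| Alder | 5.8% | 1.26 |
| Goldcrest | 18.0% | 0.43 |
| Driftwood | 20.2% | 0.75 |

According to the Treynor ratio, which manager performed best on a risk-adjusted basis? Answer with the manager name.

Goldcrest

Alder: Treynor = (5.8% − 4.6%) / 1.26 = 0.952
Goldcrest: Treynor = (18.0% − 4.6%) / 0.43 = 31.163
Driftwood: Treynor = (20.2% − 4.6%) / 0.75 = 20.800
Highest: Goldcrest (31.163).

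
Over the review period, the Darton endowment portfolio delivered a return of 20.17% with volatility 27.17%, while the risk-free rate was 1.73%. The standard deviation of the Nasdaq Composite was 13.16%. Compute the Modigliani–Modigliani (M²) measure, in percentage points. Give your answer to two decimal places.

Sharpe = (Rp − Rf) / σp = (20.17% − 1.73%) / 27.17% = 0.6787
M² = Rf + Sharpe × σm = 1.73% + 0.6787 × 13.16% = 10.6617%

10.66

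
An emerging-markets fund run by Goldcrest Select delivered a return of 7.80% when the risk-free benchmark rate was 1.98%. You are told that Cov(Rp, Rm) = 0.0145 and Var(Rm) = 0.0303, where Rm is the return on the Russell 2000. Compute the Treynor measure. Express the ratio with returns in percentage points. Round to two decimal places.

12.16

β = Cov / Var = 0.0145 / 0.0303 = 0.4785
Treynor = (Rp − Rf) / β = (7.80% − 1.98%) / 0.4785 = 5.82 / 0.4785 = 12.1630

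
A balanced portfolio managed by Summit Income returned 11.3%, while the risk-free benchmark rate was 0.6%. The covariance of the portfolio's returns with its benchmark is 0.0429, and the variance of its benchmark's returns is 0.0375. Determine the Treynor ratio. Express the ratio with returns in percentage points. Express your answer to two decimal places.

9.35

β = Cov / Var = 0.0429 / 0.0375 = 1.1440
Treynor = (Rp − Rf) / β = (11.3% − 0.6%) / 1.1440 = 10.70 / 1.1440 = 9.3531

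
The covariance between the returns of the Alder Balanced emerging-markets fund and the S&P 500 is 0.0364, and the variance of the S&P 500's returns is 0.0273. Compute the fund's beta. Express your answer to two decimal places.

1.33

β = Cov(Rp, Rm) / Var(Rm) = 0.0364 / 0.0273 = 1.3333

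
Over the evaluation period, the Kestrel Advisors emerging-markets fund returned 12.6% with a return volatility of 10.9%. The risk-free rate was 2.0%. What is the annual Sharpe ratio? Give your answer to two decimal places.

Sharpe = (Rp − Rf) / σp = (12.6% − 2.0%) / 10.9% = 10.60% / 10.9% = 0.9725

0.97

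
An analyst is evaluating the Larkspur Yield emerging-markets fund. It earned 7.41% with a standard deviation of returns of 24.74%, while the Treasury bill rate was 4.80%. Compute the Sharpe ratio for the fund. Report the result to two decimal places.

0.11

Sharpe = (Rp − Rf) / σp = (7.41% − 4.80%) / 24.74% = 2.61% / 24.74% = 0.1055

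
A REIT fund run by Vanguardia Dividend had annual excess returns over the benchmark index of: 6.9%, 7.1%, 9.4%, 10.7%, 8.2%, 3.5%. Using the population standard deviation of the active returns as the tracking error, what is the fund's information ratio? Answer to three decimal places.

3.372

r̄ = (6.9 + 7.1 + 9.4 + 10.7 + 8.2 + 3.5) / 6 = 45.80 / 6 = 7.6333%
Σ(r − r̄)² = (6.9 − 7.6333)² + (7.1 − 7.6333)² + (9.4 − 7.6333)² + … = 30.7533
population σ = √(30.7533 / 6) = √5.1256 = 2.2640%
IR = r̄ / tracking error = 7.6333 / 2.2640 = 3.3716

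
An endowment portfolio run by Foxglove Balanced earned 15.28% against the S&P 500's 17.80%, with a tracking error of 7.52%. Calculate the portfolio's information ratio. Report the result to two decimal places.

-0.34

IR = (Rp − Rb) / TE = (15.28% − 17.80%) / 7.52% = -2.52% / 7.52% = -0.3351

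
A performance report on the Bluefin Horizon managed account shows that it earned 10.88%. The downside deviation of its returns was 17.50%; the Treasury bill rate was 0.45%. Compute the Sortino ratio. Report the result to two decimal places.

Sortino = (Rp − Rf) / σd = (10.88% − 0.45%) / 17.50% = 10.43% / 17.50% = 0.5960

0.60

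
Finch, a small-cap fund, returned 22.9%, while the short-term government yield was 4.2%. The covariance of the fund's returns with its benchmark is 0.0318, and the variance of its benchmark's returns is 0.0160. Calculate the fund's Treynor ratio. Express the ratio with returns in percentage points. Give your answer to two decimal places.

9.41

β = Cov / Var = 0.0318 / 0.0160 = 1.9875
Treynor = (Rp − Rf) / β = (22.9% − 4.2%) / 1.9875 = 18.70 / 1.9875 = 9.4088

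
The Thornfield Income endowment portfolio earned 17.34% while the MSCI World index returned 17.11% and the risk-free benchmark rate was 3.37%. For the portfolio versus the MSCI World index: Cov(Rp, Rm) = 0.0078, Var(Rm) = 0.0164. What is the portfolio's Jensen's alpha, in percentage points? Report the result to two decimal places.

β = Cov / Var = 0.0078 / 0.0164 = 0.4756
E[R] = Rf + β(Rm − Rf) = 3.37% + 0.4756 × (17.11% − 3.37%) = 9.9047%
α = Rp − E[R] = 17.34% − 9.9047% = 7.4353

7.44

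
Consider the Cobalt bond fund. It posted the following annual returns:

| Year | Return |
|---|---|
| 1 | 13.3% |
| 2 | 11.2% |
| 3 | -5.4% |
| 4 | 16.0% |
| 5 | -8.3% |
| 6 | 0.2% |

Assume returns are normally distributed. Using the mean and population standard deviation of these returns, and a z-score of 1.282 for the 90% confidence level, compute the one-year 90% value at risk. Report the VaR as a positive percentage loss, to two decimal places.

7.60

μ = (13.3 + 11.2 − 5.4 + 16 − 8.3 + 0.2) / 6 = 27.00 / 6 = 4.5000%
Σ(r − μ)² = 534.9200; population σ = √(534.9200/6) = 9.4421%
VaR = −(μ − z·σ) = −(4.5000 − 1.282 × 9.4421) = −(-7.6048) = 7.6048%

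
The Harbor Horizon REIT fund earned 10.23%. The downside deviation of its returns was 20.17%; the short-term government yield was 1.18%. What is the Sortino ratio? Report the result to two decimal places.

0.45

Sortino = (Rp − Rf) / σd = (10.23% − 1.18%) / 20.17% = 9.05% / 20.17% = 0.4487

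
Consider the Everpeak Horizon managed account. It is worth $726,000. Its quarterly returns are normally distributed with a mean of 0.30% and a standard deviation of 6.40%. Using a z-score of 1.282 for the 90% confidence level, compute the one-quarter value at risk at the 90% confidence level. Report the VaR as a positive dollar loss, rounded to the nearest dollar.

$57,389

Return at the 90% tail: μ − z·σ = 0.30% − 1.282 × 6.40% = 0.3 − 8.2048 = -7.9048%
VaR = −(-7.9048%) × $726,000 = 7.9048% × $726,000 = $57,389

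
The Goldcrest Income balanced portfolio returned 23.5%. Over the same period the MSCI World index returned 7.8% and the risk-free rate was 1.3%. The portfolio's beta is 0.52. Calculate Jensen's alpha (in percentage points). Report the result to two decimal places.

CAPM expected return = Rf + β(Rm − Rf) = 1.3% + 0.52 × (7.8% − 1.3%) = 1.3 + 0.52 × 6.50 = 4.6800%
Jensen's α = Rp − E[R] = 23.5% − 4.6800% = 18.8200

18.82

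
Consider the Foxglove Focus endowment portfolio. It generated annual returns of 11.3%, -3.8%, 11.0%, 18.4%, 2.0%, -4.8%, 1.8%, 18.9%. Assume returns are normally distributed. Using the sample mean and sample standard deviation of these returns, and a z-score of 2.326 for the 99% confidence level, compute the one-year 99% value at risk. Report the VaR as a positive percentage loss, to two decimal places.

14.93

r̄ = (11.3 − 3.8 + 11 + 18.4 + 2 − 4.8 + 1.8 + 18.9) / 8 = 54.80 / 8 = 6.8500%
Sample std dev = √[613.8000 / 7] = 9.3641%
VaR = −(r̄ − z·σ) = −(6.8500 − 2.326 × 9.3641) = −(-14.9309) = 14.9309%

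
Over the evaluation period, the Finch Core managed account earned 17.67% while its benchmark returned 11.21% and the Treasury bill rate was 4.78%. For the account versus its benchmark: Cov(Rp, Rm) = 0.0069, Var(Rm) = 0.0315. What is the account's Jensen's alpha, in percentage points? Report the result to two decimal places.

β = Cov / Var = 0.0069 / 0.0315 = 0.2190
E[R] = Rf + β(Rm − Rf) = 4.78% + 0.2190 × (11.21% − 4.78%) = 6.1882%
α = Rp − E[R] = 17.67% − 6.1882% = 11.4818

11.48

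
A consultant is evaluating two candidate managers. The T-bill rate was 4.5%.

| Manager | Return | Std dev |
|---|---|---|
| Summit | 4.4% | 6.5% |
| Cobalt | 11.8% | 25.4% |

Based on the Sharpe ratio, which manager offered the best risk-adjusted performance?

Summit: Sharpe ratio = (4.4% − 4.5%) / 6.5% = -0.015
Cobalt: Sharpe ratio = (11.8% − 4.5%) / 25.4% = 0.287
Highest: Cobalt (0.287).

Cobalt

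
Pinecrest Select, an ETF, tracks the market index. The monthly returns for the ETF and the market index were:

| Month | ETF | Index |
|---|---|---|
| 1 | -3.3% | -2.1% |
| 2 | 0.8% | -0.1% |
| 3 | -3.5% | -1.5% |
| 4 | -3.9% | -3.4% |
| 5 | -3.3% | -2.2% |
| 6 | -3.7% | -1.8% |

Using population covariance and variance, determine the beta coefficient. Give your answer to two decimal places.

r̄p = -2.8167%,  r̄m = -1.8500%
Cov = Σ(rp − r̄p)(rm − r̄m) / 6 = 1.3358
Var(rm) = Σ(rm − r̄m)² / 6 = 0.9625
β = Cov / Var = 1.3358 / 0.9625 = 1.3878

1.39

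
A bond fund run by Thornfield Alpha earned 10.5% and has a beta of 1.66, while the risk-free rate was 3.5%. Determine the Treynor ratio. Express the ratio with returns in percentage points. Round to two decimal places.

Treynor = (Rp − Rf) / β = (10.5% − 3.5%) / 1.66 = 7.00 / 1.66 = 4.2169

4.22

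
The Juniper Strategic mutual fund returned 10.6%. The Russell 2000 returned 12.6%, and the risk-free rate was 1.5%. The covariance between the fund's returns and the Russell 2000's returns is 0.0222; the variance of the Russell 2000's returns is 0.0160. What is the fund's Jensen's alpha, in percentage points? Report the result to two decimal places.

β = Cov / Var = 0.0222 / 0.0160 = 1.3875
E[R] = Rf + β(Rm − Rf) = 1.5% + 1.3875 × (12.6% − 1.5%) = 16.9013%
α = Rp − E[R] = 10.6% − 16.9013% = -6.3013

-6.30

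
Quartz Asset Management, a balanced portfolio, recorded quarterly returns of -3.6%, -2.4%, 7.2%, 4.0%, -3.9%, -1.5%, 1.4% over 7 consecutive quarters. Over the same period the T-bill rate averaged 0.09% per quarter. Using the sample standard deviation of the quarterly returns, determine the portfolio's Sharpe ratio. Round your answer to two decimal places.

0.02

Mean return r̄ = 1.20 / 7 = 0.1714%
Σ(r − r̄)² = (-3.6 − 0.1714)² + (-2.4 − 0.1714)² + (7.2 − 0.1714)² + … = 105.7743
sample σ = √(105.7743 / 6) = √17.6291 = 4.1987%
Sharpe = (r̄ − rf) / σ = (0.1714 − 0.09) / 4.1987 = 0.0814 / 4.1987 = 0.0194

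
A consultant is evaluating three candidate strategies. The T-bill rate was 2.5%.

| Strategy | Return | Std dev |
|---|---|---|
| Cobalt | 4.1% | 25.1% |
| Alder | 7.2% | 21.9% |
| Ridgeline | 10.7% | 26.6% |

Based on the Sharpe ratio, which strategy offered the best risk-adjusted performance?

Cobalt: Sharpe ratio = (4.1% − 2.5%) / 25.1% = 0.064
Alder: Sharpe ratio = (7.2% − 2.5%) / 21.9% = 0.215
Ridgeline: Sharpe ratio = (10.7% − 2.5%) / 26.6% = 0.308
Highest: Ridgeline (0.308).

Ridgeline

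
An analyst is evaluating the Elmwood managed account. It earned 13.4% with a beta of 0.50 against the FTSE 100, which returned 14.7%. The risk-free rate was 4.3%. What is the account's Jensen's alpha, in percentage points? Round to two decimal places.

3.90

CAPM expected return = Rf + β(Rm − Rf) = 4.3% + 0.50 × (14.7% − 4.3%) = 4.3 + 0.50 × 10.40 = 9.5000%
Jensen's α = Rp − E[R] = 13.4% − 9.5000% = 3.9000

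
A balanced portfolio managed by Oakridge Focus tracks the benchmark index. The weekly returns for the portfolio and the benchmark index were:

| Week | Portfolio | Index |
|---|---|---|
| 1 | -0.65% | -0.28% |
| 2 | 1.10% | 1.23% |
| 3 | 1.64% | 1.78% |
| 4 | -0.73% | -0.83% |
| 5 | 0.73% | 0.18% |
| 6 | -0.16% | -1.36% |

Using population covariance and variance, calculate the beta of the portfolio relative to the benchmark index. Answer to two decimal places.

r̄p = 0.3217%,  r̄m = 0.1200%
Cov = Σ(rp − r̄p)(rm − r̄m) / 6 = 0.8629
Var(rm) = Σ(rm − r̄m)² / 6 = 1.2074
β = Cov / Var = 0.8629 / 1.2074 = 0.7147

0.71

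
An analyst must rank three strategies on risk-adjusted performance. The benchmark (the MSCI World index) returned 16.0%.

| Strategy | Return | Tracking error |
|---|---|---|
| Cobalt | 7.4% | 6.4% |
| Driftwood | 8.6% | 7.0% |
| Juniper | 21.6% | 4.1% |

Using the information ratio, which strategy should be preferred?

Juniper

Cobalt: IR = (7.4% − 16.0%) / 6.4% = -1.344
Driftwood: IR = (8.6% − 16.0%) / 7.0% = -1.057
Juniper: IR = (21.6% − 16.0%) / 4.1% = 1.366
Highest: Juniper (1.366).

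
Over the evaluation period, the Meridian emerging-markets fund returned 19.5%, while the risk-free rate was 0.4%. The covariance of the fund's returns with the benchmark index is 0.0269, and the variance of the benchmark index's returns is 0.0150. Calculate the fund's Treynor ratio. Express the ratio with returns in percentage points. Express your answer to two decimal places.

β = Cov / Var = 0.0269 / 0.0150 = 1.7933
Treynor = (Rp − Rf) / β = (19.5% − 0.4%) / 1.7933 = 19.10 / 1.7933 = 10.6508

10.65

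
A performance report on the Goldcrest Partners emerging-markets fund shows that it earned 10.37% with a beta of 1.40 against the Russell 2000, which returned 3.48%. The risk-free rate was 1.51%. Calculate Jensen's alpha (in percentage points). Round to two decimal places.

CAPM expected return = Rf + β(Rm − Rf) = 1.51% + 1.40 × (3.48% − 1.51%) = 1.51 + 1.40 × 1.97 = 4.2680%
Jensen's α = Rp − E[R] = 10.37% − 4.2680% = 6.1020

6.10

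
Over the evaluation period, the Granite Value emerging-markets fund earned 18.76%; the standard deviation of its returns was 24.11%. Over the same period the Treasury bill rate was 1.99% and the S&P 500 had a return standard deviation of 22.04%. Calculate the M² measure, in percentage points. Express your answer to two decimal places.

17.32

Sharpe = (Rp − Rf) / σp = (18.76% − 1.99%) / 24.11% = 0.6956
M² = Rf + Sharpe × σm = 1.99% + 0.6956 × 22.04% = 17.3210%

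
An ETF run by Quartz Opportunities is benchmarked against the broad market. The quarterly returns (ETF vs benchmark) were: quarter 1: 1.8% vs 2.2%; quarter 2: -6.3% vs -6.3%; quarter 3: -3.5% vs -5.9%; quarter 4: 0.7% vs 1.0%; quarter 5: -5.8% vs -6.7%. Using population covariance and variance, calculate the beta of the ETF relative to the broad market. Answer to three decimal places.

r̄p = -2.6200%,  r̄m = -3.1400%
Cov = Σ(rp − r̄p)(rm − r̄m) / 5 = 12.5452
Var(rm) = Σ(rm − r̄m)² / 5 = 15.1864
β = Cov / Var = 12.5452 / 15.1864 = 0.8261

0.826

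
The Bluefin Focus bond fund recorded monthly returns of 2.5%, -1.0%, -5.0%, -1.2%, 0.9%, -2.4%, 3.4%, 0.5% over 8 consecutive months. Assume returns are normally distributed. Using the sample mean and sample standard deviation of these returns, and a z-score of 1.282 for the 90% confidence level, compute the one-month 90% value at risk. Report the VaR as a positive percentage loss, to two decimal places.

3.76

μ = (2.5 − 1 − 5 − 1.2 + 0.9 − 2.4 + 3.4 + 0.5) / 8 = -2.30 / 8 = -0.2875%
Σ(r − μ)² = (2.5 − (-0.2875))² + (-1 − (-0.2875))² + … = 51.4088
sample σ = √(51.4088 / 7) = √7.3441 = 2.7100%
VaR = −(μ − z·σ) = −(-0.2875 − 1.282 × 2.7100) = −(-3.7617) = 3.7617%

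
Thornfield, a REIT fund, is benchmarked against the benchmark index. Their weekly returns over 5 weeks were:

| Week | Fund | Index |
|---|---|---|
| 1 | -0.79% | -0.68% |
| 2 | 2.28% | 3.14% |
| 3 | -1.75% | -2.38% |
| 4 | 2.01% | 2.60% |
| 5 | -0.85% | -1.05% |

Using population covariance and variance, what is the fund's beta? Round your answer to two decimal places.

r̄p = 0.1800%,  r̄m = 0.3260%
Cov = Σ(rp − r̄p)(rm − r̄m) / 5 = 3.5373
Var(rm) = Σ(rm − r̄m)² / 5 = 4.6635
β = Cov / Var = 3.5373 / 4.6635 = 0.7585

0.76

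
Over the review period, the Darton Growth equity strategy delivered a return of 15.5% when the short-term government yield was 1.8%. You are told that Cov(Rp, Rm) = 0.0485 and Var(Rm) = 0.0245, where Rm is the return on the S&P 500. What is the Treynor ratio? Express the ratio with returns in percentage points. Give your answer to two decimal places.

6.92

β = Cov / Var = 0.0485 / 0.0245 = 1.9796
Treynor = (Rp − Rf) / β = (15.5% − 1.8%) / 1.9796 = 13.70 / 1.9796 = 6.9206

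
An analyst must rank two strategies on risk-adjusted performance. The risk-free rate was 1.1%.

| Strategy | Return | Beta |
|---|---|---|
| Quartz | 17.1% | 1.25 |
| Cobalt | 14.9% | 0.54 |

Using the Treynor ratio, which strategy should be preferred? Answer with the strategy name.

Quartz: Treynor = (17.1% − 1.1%) / 1.25 = 12.800
Cobalt: Treynor = (14.9% − 1.1%) / 0.54 = 25.556
Highest: Cobalt (25.556).

Cobalt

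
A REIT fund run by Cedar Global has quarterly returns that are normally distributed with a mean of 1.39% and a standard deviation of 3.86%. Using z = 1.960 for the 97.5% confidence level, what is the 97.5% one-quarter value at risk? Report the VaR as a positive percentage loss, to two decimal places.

6.18

VaR (as % loss) = −(μ − z·σ) = −(1.39% − 1.960 × 3.86%) = −(-6.1756%) = 6.1756%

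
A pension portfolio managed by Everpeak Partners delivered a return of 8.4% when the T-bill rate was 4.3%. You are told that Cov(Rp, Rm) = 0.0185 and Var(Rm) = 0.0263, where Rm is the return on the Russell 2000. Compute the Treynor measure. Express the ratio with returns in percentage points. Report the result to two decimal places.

β = Cov / Var = 0.0185 / 0.0263 = 0.7034
Treynor = (Rp − Rf) / β = (8.4% − 4.3%) / 0.7034 = 4.10 / 0.7034 = 5.8288

5.83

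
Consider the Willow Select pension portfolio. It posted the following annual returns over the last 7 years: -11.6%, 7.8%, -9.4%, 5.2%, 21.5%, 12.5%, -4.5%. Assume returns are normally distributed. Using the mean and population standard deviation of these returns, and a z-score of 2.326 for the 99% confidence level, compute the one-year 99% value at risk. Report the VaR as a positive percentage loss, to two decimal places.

23.06

r̄ = (-11.6 + 7.8 − 9.4 + 5.2 + 21.5 + 12.5 − 4.5) / 7 = 21.50 / 7 = 3.0714%
Population std dev = √[883.5143 / 7] = 11.2346%
VaR = −(r̄ − z·σ) = −(3.0714 − 2.326 × 11.2346) = −(-23.0603) = 23.0603%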